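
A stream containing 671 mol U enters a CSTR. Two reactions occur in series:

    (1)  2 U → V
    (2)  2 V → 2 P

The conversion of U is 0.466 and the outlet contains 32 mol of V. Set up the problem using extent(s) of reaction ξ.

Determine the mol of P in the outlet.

124 mol

Conversion of U: U consumed = 2ξ₁ = 0.466 × 671 → ξ₁ = 156.3 mol.
V balance: n_V = 0 + 1ξ₁ − 2ξ₂ = 32 → ξ₂ = (1·156.3 − 32)/2 = 62.17 mol.
Outlet amounts (n = n₀ + Σ ν·ξ):
  U: 671 − 2(156.3) = 358.3
  V: 0 + 1(156.3) − 2(62.17) = 32
  P: 0 + 2(62.17) = 124.3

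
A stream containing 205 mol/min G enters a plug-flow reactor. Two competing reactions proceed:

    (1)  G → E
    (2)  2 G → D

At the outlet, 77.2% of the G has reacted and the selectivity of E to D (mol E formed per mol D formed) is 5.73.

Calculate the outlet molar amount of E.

117 mol/min

Conversion of G: G consumed = 0.772 × 205 = 158.3 mol/min = 1ξ₁ + 2ξ₂.
Selectivity: 1ξ₁ / (1ξ₂) = 5.73 → ξ₁ = 5.73 ξ₂.
Substitute: (1·5.73 + 2) ξ₂ = 158.3 → ξ₂ = 20.47 mol/min, ξ₁ = 117.3 mol/min.
Outlet amounts (n = n₀ + Σ ν·ξ):
  G: 205 − 1(117.3) − 2(20.47) = 46.74
  E: 0 + 1(117.3) = 117.3
  D: 0 + 1(20.47) = 20.47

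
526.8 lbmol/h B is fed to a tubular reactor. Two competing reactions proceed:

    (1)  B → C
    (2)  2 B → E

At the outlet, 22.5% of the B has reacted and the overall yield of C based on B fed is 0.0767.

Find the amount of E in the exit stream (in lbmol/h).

39.1 lbmol/h

Yield of C: 1ξ₁ / 526.8 = 0.0767 → ξ₁ = 40.41 lbmol/h.
Conversion of B: 1ξ₁ + 2ξ₂ = 0.225 × 526.8 = 118.5 → ξ₂ = 39.06 lbmol/h.
Outlet amounts (n = n₀ + Σ ν·ξ):
  B: 526.8 − 1(40.41) − 2(39.06) = 408.3
  C: 0 + 1(40.41) = 40.41
  E: 0 + 1(39.06) = 39.06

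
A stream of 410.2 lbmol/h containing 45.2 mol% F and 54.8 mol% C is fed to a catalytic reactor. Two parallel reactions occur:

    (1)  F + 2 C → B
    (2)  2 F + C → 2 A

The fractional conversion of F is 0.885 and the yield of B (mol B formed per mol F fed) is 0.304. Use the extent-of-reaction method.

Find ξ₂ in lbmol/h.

Yield of B: 1ξ₁ / 185.4 = 0.304 → ξ₁ = 56.36 lbmol/h.
Conversion of F: 1ξ₁ + 2ξ₂ = 0.885 × 185.4 = 164.1 → ξ₂ = 53.86 lbmol/h.
Outlet amounts (n = n₀ + Σ ν·ξ):
  F: 185.4 − 1(56.36) − 2(53.86) = 21.32
  C: 224.8 − 2(56.36) − 1(53.86) = 58.2
  B: 0 + 1(56.36) = 56.36
  A: 0 + 2(53.86) = 107.7

ξ₂ = 53.9 lbmol/h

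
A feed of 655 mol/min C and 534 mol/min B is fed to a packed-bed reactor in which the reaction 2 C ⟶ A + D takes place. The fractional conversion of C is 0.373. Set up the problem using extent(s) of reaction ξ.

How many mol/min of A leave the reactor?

122 mol/min

C reacted = 0.373 × 655 = 244.3 mol/min; ν_C = −2, so ξ = 244.3/2 = 122.2 mol/min.
Outlet amounts (n = n₀ + ν ξ):
  C: 655 − 2(122.2) = 410.7
  A: 0 + 1(122.2) = 122.2
  D: 0 + 1(122.2) = 122.2
  B: 534 (inert)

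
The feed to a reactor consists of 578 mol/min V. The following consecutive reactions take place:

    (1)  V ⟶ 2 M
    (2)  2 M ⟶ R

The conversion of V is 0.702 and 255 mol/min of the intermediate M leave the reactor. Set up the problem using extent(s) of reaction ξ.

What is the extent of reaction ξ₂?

ξ₂ = 278 mol/min

Conversion of V: V consumed = 1ξ₁ = 0.702 × 578 → ξ₁ = 405.8 mol/min.
M balance: n_M = 0 + 2ξ₁ − 2ξ₂ = 255 → ξ₂ = (2·405.8 − 255)/2 = 278.3 mol/min.
Outlet amounts (n = n₀ + Σ ν·ξ):
  V: 578 − 1(405.8) = 172.2
  M: 0 + 2(405.8) − 2(278.3) = 255
  R: 0 + 1(278.3) = 278.3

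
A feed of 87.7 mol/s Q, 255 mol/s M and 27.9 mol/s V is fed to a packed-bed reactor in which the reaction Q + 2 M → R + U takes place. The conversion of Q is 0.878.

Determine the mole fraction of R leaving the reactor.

0.262

Q reacted = 0.878 × 87.7 = 77 mol/s; ν_Q = −1, so ξ = 77/1 = 77 mol/s.
Outlet amounts (n = n₀ + ν ξ):
  Q: 87.7 − 1(77) = 10.7
  M: 255 − 2(77) = 101
  R: 0 + 1(77) = 77
  U: 0 + 1(77) = 77
  V: 27.9 (inert)
Total out = 293.6 mol/s; y_R = 77 / 293.6 = 0.2623.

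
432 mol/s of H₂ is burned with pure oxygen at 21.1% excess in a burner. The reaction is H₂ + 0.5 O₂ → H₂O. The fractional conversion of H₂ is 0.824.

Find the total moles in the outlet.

516 mol/s

Stoichiometric O₂ = 0.5 × 432 = 216 mol/s; O₂ fed = 216 × 1.211 = 261.6 mol/s.
Fuel reacted = 0.824 × 432 → ξ = 356 mol/s.
Outlet (n = n₀ + ν ξ):
  H₂: 432 − 1(356) = 76.03
  O₂: 261.6 − 0.5(356) = 83.59
  H₂O: 0 + 1(356) = 356
Total out = 76.03 + 83.59 + 356 = 515.6 mol/s.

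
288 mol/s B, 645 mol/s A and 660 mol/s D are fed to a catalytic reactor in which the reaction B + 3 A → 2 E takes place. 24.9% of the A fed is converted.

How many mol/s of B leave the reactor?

A reacted = 0.249 × 645 = 160.6 mol/s; ν_A = −3, so ξ = 160.6/3 = 53.53 mol/s.
Outlet amounts (n = n₀ + ν ξ):
  B: 288 − 1(53.53) = 234.5
  A: 645 − 3(53.53) = 484.4
  E: 0 + 2(53.53) = 107.1
  D: 660 (inert)

234 mol/s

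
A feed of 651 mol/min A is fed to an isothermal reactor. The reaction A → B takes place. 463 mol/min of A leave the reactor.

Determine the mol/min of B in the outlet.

For A: n = n₀ − 1ξ → 463 = 651 − 1ξ, giving ξ = 188 mol/min.
Outlet amounts (n = n₀ + ν ξ):
  A: 651 − 1(188) = 463
  B: 0 + 1(188) = 188

188 mol/min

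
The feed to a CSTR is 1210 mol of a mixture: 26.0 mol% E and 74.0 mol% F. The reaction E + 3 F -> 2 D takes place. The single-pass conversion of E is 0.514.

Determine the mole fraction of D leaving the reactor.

E reacted = 0.514 × 314.6 = 161.7 mol; ν_E = −1, so ξ = 161.7/1 = 161.7 mol.
Outlet amounts (n = n₀ + ν ξ):
  E: 314.6 − 1(161.7) = 152.9
  F: 895.4 − 3(161.7) = 410.3
  D: 0 + 2(161.7) = 323.4
Total out = 886.6 mol; y_D = 323.4 / 886.6 = 0.3648.

0.365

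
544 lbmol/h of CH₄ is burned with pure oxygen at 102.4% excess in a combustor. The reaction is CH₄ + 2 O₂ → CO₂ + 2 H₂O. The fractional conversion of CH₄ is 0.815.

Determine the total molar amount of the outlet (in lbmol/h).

Stoichiometric O₂ = 2 × 544 = 1088 lbmol/h; O₂ fed = 1088 × 2.024 = 2202 lbmol/h.
Fuel reacted = 0.815 × 544 → ξ = 443.4 lbmol/h.
Outlet (n = n₀ + ν ξ):
  CH₄: 544 − 1(443.4) = 100.6
  O₂: 2202 − 2(443.4) = 1315
  CO₂: 0 + 1(443.4) = 443.4
  H₂O: 0 + 2(443.4) = 886.7
Total out = 100.6 + 1315 + 443.4 + 886.7 = 2746 lbmol/h.

2750 lbmol/h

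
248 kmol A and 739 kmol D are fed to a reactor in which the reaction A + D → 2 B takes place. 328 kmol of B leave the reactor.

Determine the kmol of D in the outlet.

For B: n = n₀ + 2ξ → 328 = 0 + 2ξ, giving ξ = 164 kmol.
Outlet amounts (n = n₀ + ν ξ):
  A: 248 − 1(164) = 84
  D: 739 − 1(164) = 575
  B: 0 + 2(164) = 328

575 kmol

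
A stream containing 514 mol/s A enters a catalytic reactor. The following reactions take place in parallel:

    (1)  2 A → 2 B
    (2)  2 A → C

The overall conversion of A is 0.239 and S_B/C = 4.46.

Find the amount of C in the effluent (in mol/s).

19 mol/s

Conversion of A: A consumed = 0.239 × 514 = 122.8 mol/s = 2ξ₁ + 2ξ₂.
Selectivity: 2ξ₁ / (1ξ₂) = 4.46 → ξ₁ = 2.23 ξ₂.
Substitute: (2·2.23 + 2) ξ₂ = 122.8 → ξ₂ = 19.02 mol/s, ξ₁ = 42.41 mol/s.
Outlet amounts (n = n₀ + Σ ν·ξ):
  A: 514 − 2(42.41) − 2(19.02) = 391.2
  B: 0 + 2(42.41) = 84.81
  C: 0 + 1(19.02) = 19.02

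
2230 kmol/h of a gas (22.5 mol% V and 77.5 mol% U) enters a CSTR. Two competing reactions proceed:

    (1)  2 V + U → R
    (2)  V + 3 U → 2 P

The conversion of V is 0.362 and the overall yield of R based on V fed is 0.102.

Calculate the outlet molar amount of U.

1440 kmol/h

Yield of R: 1ξ₁ / 501.8 = 0.102 → ξ₁ = 51.18 kmol/h.
Conversion of V: 2ξ₁ + 1ξ₂ = 0.362 × 501.8 = 181.6 → ξ₂ = 79.28 kmol/h.
Outlet amounts (n = n₀ + Σ ν·ξ):
  V: 501.8 − 2(51.18) − 1(79.28) = 320.1
  U: 1728 − 1(51.18) − 3(79.28) = 1439
  R: 0 + 1(51.18) = 51.18
  P: 0 + 2(79.28) = 158.6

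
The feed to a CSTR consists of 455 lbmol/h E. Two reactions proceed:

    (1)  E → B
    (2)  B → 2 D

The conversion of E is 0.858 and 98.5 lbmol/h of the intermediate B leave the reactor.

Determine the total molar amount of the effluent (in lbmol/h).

Conversion of E: E consumed = 1ξ₁ = 0.858 × 455 → ξ₁ = 390.4 lbmol/h.
B balance: n_B = 0 + 1ξ₁ − 1ξ₂ = 98.5 → ξ₂ = (1·390.4 − 98.5)/1 = 291.9 lbmol/h.
Outlet amounts (n = n₀ + Σ ν·ξ):
  E: 455 − 1(390.4) = 64.61
  B: 0 + 1(390.4) − 1(291.9) = 98.5
  D: 0 + 2(291.9) = 583.8
Total out = 64.61 + 98.5 + 583.8 = 746.9 lbmol/h.

747 lbmol/h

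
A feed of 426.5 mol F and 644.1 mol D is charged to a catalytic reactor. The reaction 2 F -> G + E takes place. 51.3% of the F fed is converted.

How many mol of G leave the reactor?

109 mol

F reacted = 0.513 × 426.5 = 218.8 mol; ν_F = −2, so ξ = 218.8/2 = 109.4 mol.
Outlet amounts (n = n₀ + ν ξ):
  F: 426.5 − 2(109.4) = 207.7
  G: 0 + 1(109.4) = 109.4
  E: 0 + 1(109.4) = 109.4
  D: 644.1 (inert)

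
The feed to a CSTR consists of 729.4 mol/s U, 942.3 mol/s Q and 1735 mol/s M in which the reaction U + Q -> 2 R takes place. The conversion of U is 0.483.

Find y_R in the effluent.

U reacted = 0.483 × 729.4 = 352.3 mol/s; ν_U = −1, so ξ = 352.3/1 = 352.3 mol/s.
Outlet amounts (n = n₀ + ν ξ):
  U: 729.4 − 1(352.3) = 377.1
  Q: 942.3 − 1(352.3) = 590
  R: 0 + 2(352.3) = 704.6
  M: 1735 (inert)
Total out = 3407 mol/s; y_R = 704.6 / 3407 = 0.2068.

0.207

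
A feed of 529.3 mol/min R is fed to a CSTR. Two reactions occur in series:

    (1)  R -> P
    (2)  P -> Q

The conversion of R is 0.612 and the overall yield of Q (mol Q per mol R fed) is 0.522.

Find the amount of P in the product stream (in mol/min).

Conversion of R: R consumed = 1ξ₁ = 0.612 × 529.3 → ξ₁ = 323.9 mol/min.
Yield of Q: 1ξ₂ / 529.3 = 0.522 → ξ₂ = 276.3 mol/min.
Outlet amounts (n = n₀ + Σ ν·ξ):
  R: 529.3 − 1(323.9) = 205.4
  P: 0 + 1(323.9) − 1(276.3) = 47.64
  Q: 0 + 1(276.3) = 276.3

47.6 mol/min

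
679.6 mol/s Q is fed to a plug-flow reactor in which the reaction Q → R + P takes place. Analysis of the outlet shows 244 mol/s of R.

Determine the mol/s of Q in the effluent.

For R: n = n₀ + 1ξ → 244 = 0 + 1ξ, giving ξ = 244 mol/s.
Outlet amounts (n = n₀ + ν ξ):
  Q: 679.6 − 1(244) = 435.6
  R: 0 + 1(244) = 244
  P: 0 + 1(244) = 244

436 mol/s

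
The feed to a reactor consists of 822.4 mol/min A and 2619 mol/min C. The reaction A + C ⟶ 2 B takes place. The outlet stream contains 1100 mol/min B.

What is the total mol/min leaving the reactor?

For B: n = n₀ + 2ξ → 1100 = 0 + 2ξ, giving ξ = 550 mol/min.
Outlet amounts (n = n₀ + ν ξ):
  A: 822.4 − 1(550) = 272.4
  C: 2619 − 1(550) = 2069
  B: 0 + 2(550) = 1100
Total out = 272.4 + 2069 + 1100 = 3441 mol/min.

3440 mol/min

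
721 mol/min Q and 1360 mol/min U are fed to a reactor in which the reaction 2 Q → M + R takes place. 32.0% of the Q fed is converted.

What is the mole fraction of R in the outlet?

0.0554

Q reacted = 0.32 × 721 = 230.7 mol/min; ν_Q = −2, so ξ = 230.7/2 = 115.4 mol/min.
Outlet amounts (n = n₀ + ν ξ):
  Q: 721 − 2(115.4) = 490.3
  M: 0 + 1(115.4) = 115.4
  R: 0 + 1(115.4) = 115.4
  U: 1360 (inert)
Total out = 2081 mol/min; y_R = 115.4 / 2081 = 0.05543.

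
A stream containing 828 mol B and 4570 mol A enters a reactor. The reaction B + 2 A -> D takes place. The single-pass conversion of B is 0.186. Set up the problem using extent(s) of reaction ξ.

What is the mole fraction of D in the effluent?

B reacted = 0.186 × 828 = 154 mol; ν_B = −1, so ξ = 154/1 = 154 mol.
Outlet amounts (n = n₀ + ν ξ):
  B: 828 − 1(154) = 674
  A: 4570 − 2(154) = 4262
  D: 0 + 1(154) = 154
Total out = 5090 mol; y_D = 154 / 5090 = 0.03026.

0.0303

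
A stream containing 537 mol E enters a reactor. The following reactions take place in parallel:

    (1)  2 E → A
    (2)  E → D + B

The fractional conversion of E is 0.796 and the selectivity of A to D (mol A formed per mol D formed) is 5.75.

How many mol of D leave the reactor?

Conversion of E: E consumed = 0.796 × 537 = 427.5 mol = 2ξ₁ + 1ξ₂.
Selectivity: 1ξ₁ / (1ξ₂) = 5.75 → ξ₁ = 5.75 ξ₂.
Substitute: (2·5.75 + 1) ξ₂ = 427.5 → ξ₂ = 34.2 mol, ξ₁ = 196.6 mol.
Outlet amounts (n = n₀ + Σ ν·ξ):
  E: 537 − 2(196.6) − 1(34.2) = 109.5
  A: 0 + 1(196.6) = 196.6
  D: 0 + 1(34.2) = 34.2
  B: 0 + 1(34.2) = 34.2

34.2 mol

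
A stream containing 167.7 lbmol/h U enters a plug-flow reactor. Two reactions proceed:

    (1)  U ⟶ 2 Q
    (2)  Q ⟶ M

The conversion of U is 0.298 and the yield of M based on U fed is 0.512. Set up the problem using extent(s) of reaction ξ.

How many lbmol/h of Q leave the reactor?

Conversion of U: U consumed = 1ξ₁ = 0.298 × 167.7 → ξ₁ = 49.97 lbmol/h.
Yield of M: 1ξ₂ / 167.7 = 0.512 → ξ₂ = 85.86 lbmol/h.
Outlet amounts (n = n₀ + Σ ν·ξ):
  U: 167.7 − 1(49.97) = 117.7
  Q: 0 + 2(49.97) − 1(85.86) = 14.09
  M: 0 + 1(85.86) = 85.86

14.1 lbmol/h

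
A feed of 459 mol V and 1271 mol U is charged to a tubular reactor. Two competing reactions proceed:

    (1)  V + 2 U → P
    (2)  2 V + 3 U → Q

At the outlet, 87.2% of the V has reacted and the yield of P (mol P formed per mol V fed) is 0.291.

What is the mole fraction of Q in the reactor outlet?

0.143

Yield of P: 1ξ₁ / 459 = 0.291 → ξ₁ = 133.6 mol.
Conversion of V: 1ξ₁ + 2ξ₂ = 0.872 × 459 = 400.2 → ξ₂ = 133.3 mol.
Outlet amounts (n = n₀ + Σ ν·ξ):
  V: 459 − 1(133.6) − 2(133.3) = 58.75
  U: 1271 − 2(133.6) − 3(133.3) = 603.8
  P: 0 + 1(133.6) = 133.6
  Q: 0 + 1(133.3) = 133.3
Total out = 929.5 mol; y_Q = 133.3 / 929.5 = 0.1435.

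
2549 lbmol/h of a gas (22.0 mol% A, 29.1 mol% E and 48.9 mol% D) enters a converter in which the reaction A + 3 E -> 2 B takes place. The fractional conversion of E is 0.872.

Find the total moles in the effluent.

E reacted = 0.872 × 741.8 = 646.8 lbmol/h; ν_E = −3, so ξ = 646.8/3 = 215.6 lbmol/h.
Outlet amounts (n = n₀ + ν ξ):
  A: 560.8 − 1(215.6) = 345.2
  E: 741.8 − 3(215.6) = 94.95
  B: 0 + 2(215.6) = 431.2
  D: 1246 (inert)
Total out = 345.2 + 94.95 + 431.2 + 1246 = 2118 lbmol/h.

2120 lbmol/h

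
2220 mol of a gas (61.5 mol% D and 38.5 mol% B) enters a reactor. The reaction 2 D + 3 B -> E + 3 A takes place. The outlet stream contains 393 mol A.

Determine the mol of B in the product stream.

462 mol

For A: n = n₀ + 3ξ → 393 = 0 + 3ξ, giving ξ = 131 mol.
Outlet amounts (n = n₀ + ν ξ):
  D: 1365 − 2(131) = 1103
  B: 854.7 − 3(131) = 461.7
  E: 0 + 1(131) = 131
  A: 0 + 3(131) = 393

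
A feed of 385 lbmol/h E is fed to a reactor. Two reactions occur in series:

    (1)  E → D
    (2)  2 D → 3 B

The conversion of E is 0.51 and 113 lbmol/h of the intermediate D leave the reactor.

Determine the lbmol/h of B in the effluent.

Conversion of E: E consumed = 1ξ₁ = 0.51 × 385 → ξ₁ = 196.3 lbmol/h.
D balance: n_D = 0 + 1ξ₁ − 2ξ₂ = 113 → ξ₂ = (1·196.3 − 113)/2 = 41.67 lbmol/h.
Outlet amounts (n = n₀ + Σ ν·ξ):
  E: 385 − 1(196.3) = 188.7
  D: 0 + 1(196.3) − 2(41.67) = 113
  B: 0 + 3(41.67) = 125

125 lbmol/h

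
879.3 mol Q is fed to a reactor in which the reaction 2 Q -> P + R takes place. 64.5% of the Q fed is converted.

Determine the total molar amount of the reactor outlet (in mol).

879 mol

Q reacted = 0.645 × 879.3 = 567.1 mol; ν_Q = −2, so ξ = 567.1/2 = 283.6 mol.
Outlet amounts (n = n₀ + ν ξ):
  Q: 879.3 − 2(283.6) = 312.2
  P: 0 + 1(283.6) = 283.6
  R: 0 + 1(283.6) = 283.6
Total out = 312.2 + 283.6 + 283.6 = 879.3 mol.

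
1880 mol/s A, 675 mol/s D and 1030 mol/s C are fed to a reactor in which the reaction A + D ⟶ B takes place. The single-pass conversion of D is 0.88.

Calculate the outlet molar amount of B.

D reacted = 0.88 × 675 = 594 mol/s; ν_D = −1, so ξ = 594/1 = 594 mol/s.
Outlet amounts (n = n₀ + ν ξ):
  A: 1880 − 1(594) = 1286
  D: 675 − 1(594) = 81
  B: 0 + 1(594) = 594
  C: 1030 (inert)

594 mol/s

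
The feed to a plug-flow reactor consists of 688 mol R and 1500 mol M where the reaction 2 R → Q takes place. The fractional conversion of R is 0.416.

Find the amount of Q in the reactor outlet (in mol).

R reacted = 0.416 × 688 = 286.2 mol; ν_R = −2, so ξ = 286.2/2 = 143.1 mol.
Outlet amounts (n = n₀ + ν ξ):
  R: 688 − 2(143.1) = 401.8
  Q: 0 + 1(143.1) = 143.1
  M: 1500 (inert)

143 mol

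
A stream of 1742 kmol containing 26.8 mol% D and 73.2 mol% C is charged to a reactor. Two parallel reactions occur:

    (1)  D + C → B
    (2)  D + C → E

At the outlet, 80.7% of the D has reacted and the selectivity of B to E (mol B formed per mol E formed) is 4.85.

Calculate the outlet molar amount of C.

Conversion of D: D consumed = 0.807 × 466.9 = 376.8 kmol = 1ξ₁ + 1ξ₂.
Selectivity: 1ξ₁ / (1ξ₂) = 4.85 → ξ₁ = 4.85 ξ₂.
Substitute: (1·4.85 + 1) ξ₂ = 376.8 → ξ₂ = 64.4 kmol, ξ₁ = 312.4 kmol.
Outlet amounts (n = n₀ + Σ ν·ξ):
  D: 466.9 − 1(312.4) − 1(64.4) = 90.1
  C: 1275 − 1(312.4) − 1(64.4) = 898.4
  B: 0 + 1(312.4) = 312.4
  E: 0 + 1(64.4) = 64.4

898 kmol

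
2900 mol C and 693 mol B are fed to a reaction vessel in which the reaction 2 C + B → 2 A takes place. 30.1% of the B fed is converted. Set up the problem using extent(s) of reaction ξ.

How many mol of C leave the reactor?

2480 mol

B reacted = 0.301 × 693 = 208.6 mol; ν_B = −1, so ξ = 208.6/1 = 208.6 mol.
Outlet amounts (n = n₀ + ν ξ):
  C: 2900 − 2(208.6) = 2483
  B: 693 − 1(208.6) = 484.4
  A: 0 + 2(208.6) = 417.2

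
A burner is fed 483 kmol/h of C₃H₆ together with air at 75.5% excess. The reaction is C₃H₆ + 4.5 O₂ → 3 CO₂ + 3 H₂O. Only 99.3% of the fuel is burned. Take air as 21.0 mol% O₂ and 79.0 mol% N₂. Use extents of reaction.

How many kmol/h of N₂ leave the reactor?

14300 kmol/h

Stoichiometric O₂ = 4.5 × 483 = 2174 kmol/h; O₂ fed = 2174 × 1.755 = 3814 kmol/h.
N₂ fed = 3814 × 79/21 = 14350 kmol/h.
Fuel reacted = 0.993 × 483 → ξ = 479.6 kmol/h.
Outlet (n = n₀ + ν ξ):
  C₃H₆: 483 − 1(479.6) = 3.381
  O₂: 3814 − 4.5(479.6) = 1656
  N₂: 14350 (inert)
  CO₂: 0 + 3(479.6) = 1439
  H₂O: 0 + 3(479.6) = 1439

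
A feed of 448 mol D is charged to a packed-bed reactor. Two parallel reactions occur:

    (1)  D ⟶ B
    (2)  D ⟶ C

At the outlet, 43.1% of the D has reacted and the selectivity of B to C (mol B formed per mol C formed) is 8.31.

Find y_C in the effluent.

Conversion of D: D consumed = 0.431 × 448 = 193.1 mol = 1ξ₁ + 1ξ₂.
Selectivity: 1ξ₁ / (1ξ₂) = 8.31 → ξ₁ = 8.31 ξ₂.
Substitute: (1·8.31 + 1) ξ₂ = 193.1 → ξ₂ = 20.74 mol, ξ₁ = 172.3 mol.
Outlet amounts (n = n₀ + Σ ν·ξ):
  D: 448 − 1(172.3) − 1(20.74) = 254.9
  B: 0 + 1(172.3) = 172.3
  C: 0 + 1(20.74) = 20.74
Total out = 448 mol; y_C = 20.74 / 448 = 0.04629.

0.0463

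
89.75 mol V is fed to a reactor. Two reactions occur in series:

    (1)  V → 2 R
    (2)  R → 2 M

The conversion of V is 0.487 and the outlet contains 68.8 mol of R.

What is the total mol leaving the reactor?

152 mol

Conversion of V: V consumed = 1ξ₁ = 0.487 × 89.75 → ξ₁ = 43.71 mol.
R balance: n_R = 0 + 2ξ₁ − 1ξ₂ = 68.8 → ξ₂ = (2·43.71 − 68.8)/1 = 18.62 mol.
Outlet amounts (n = n₀ + Σ ν·ξ):
  V: 89.75 − 1(43.71) = 46.04
  R: 0 + 2(43.71) − 1(18.62) = 68.8
  M: 0 + 2(18.62) = 37.23
Total out = 46.04 + 68.8 + 37.23 = 152.1 mol.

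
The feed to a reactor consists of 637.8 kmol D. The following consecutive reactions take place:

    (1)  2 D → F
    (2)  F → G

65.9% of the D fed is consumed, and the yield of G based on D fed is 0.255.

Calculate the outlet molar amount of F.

Conversion of D: D consumed = 2ξ₁ = 0.659 × 637.8 → ξ₁ = 210.2 kmol.
Yield of G: 1ξ₂ / 637.8 = 0.255 → ξ₂ = 162.6 kmol.
Outlet amounts (n = n₀ + Σ ν·ξ):
  D: 637.8 − 2(210.2) = 217.5
  F: 0 + 1(210.2) − 1(162.6) = 47.52
  G: 0 + 1(162.6) = 162.6

47.5 kmol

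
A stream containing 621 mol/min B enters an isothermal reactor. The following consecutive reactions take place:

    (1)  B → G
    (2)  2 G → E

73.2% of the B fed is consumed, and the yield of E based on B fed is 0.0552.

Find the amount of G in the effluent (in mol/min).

386 mol/min

Conversion of B: B consumed = 1ξ₁ = 0.732 × 621 → ξ₁ = 454.6 mol/min.
Yield of E: 1ξ₂ / 621 = 0.0552 → ξ₂ = 34.28 mol/min.
Outlet amounts (n = n₀ + Σ ν·ξ):
  B: 621 − 1(454.6) = 166.4
  G: 0 + 1(454.6) − 2(34.28) = 386
  E: 0 + 1(34.28) = 34.28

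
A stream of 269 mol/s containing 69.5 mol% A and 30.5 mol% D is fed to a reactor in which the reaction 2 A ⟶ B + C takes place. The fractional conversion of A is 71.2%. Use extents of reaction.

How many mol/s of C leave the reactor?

A reacted = 0.712 × 187 = 133.1 mol/s; ν_A = −2, so ξ = 133.1/2 = 66.56 mol/s.
Outlet amounts (n = n₀ + ν ξ):
  A: 187 − 2(66.56) = 53.84
  B: 0 + 1(66.56) = 66.56
  C: 0 + 1(66.56) = 66.56
  D: 82.05 (inert)

66.6 mol/s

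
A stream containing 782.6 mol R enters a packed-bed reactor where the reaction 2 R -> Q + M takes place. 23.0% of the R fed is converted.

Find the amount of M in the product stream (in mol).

R reacted = 0.23 × 782.6 = 180 mol; ν_R = −2, so ξ = 180/2 = 90 mol.
Outlet amounts (n = n₀ + ν ξ):
  R: 782.6 − 2(90) = 602.6
  Q: 0 + 1(90) = 90
  M: 0 + 1(90) = 90

90 mol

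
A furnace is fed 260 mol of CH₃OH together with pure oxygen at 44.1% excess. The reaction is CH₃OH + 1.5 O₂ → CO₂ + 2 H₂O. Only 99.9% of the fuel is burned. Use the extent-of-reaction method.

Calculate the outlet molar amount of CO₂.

Stoichiometric O₂ = 1.5 × 260 = 390 mol; O₂ fed = 390 × 1.441 = 562 mol.
Fuel reacted = 0.999 × 260 → ξ = 259.7 mol.
Outlet (n = n₀ + ν ξ):
  CH₃OH: 260 − 1(259.7) = 0.26
  O₂: 562 − 1.5(259.7) = 172.4
  CO₂: 0 + 1(259.7) = 259.7
  H₂O: 0 + 2(259.7) = 519.5

260 mol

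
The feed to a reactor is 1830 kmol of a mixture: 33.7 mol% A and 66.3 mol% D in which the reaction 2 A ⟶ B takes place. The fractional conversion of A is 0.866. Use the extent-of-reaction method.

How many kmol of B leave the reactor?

267 kmol

A reacted = 0.866 × 616.7 = 534.1 kmol; ν_A = −2, so ξ = 534.1/2 = 267 kmol.
Outlet amounts (n = n₀ + ν ξ):
  A: 616.7 − 2(267) = 82.64
  B: 0 + 1(267) = 267
  D: 1213 (inert)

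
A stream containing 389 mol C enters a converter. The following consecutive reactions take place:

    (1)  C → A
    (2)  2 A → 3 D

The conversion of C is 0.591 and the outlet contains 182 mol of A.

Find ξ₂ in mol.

Conversion of C: C consumed = 1ξ₁ = 0.591 × 389 → ξ₁ = 229.9 mol.
A balance: n_A = 0 + 1ξ₁ − 2ξ₂ = 182 → ξ₂ = (1·229.9 − 182)/2 = 23.95 mol.
Outlet amounts (n = n₀ + Σ ν·ξ):
  C: 389 − 1(229.9) = 159.1
  A: 0 + 1(229.9) − 2(23.95) = 182
  D: 0 + 3(23.95) = 71.85

ξ₂ = 23.9 mol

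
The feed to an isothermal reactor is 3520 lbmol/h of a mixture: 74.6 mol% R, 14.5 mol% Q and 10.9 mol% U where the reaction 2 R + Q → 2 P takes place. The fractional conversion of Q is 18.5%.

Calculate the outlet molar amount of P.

Q reacted = 0.185 × 510.4 = 94.42 lbmol/h; ν_Q = −1, so ξ = 94.42/1 = 94.42 lbmol/h.
Outlet amounts (n = n₀ + ν ξ):
  R: 2626 − 2(94.42) = 2437
  Q: 510.4 − 1(94.42) = 416
  P: 0 + 2(94.42) = 188.8
  U: 383.7 (inert)

189 lbmol/h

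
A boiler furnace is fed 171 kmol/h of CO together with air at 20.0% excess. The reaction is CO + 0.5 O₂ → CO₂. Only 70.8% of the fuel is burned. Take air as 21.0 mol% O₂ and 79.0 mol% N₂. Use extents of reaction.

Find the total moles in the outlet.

Stoichiometric O₂ = 0.5 × 171 = 85.5 kmol/h; O₂ fed = 85.5 × 1.200 = 102.6 kmol/h.
N₂ fed = 102.6 × 79/21 = 386 kmol/h.
Fuel reacted = 0.708 × 171 → ξ = 121.1 kmol/h.
Outlet (n = n₀ + ν ξ):
  CO: 171 − 1(121.1) = 49.93
  O₂: 102.6 − 0.5(121.1) = 42.07
  N₂: 386 (inert)
  CO₂: 0 + 1(121.1) = 121.1
Total out = 49.93 + 42.07 + 386 + 121.1 = 599 kmol/h.

599 kmol/h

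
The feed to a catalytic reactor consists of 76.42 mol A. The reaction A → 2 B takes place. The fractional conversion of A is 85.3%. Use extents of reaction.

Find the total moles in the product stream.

A reacted = 0.853 × 76.42 = 65.19 mol; ν_A = −1, so ξ = 65.19/1 = 65.19 mol.
Outlet amounts (n = n₀ + ν ξ):
  A: 76.42 − 1(65.19) = 11.23
  B: 0 + 2(65.19) = 130.4
Total out = 11.23 + 130.4 = 141.6 mol.

142 mol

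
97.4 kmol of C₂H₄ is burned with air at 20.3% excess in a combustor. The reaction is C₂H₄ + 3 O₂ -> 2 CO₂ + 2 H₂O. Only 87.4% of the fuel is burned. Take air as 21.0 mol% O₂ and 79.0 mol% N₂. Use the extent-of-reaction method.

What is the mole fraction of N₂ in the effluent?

Stoichiometric O₂ = 3 × 97.4 = 292.2 kmol; O₂ fed = 292.2 × 1.203 = 351.5 kmol.
N₂ fed = 351.5 × 79/21 = 1322 kmol.
Fuel reacted = 0.874 × 97.4 → ξ = 85.13 kmol.
Outlet (n = n₀ + ν ξ):
  C₂H₄: 97.4 − 1(85.13) = 12.27
  O₂: 351.5 − 3(85.13) = 96.13
  N₂: 1322 (inert)
  CO₂: 0 + 2(85.13) = 170.3
  H₂O: 0 + 2(85.13) = 170.3
Total out = 1771 kmol; y_N₂ = 1322 / 1771 = 0.7466.

0.747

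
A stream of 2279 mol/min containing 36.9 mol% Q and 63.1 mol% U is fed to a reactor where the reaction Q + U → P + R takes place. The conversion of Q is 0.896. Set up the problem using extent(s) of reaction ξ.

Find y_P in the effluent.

0.331

Q reacted = 0.896 × 841 = 753.5 mol/min; ν_Q = −1, so ξ = 753.5/1 = 753.5 mol/min.
Outlet amounts (n = n₀ + ν ξ):
  Q: 841 − 1(753.5) = 87.46
  U: 1438 − 1(753.5) = 684.6
  P: 0 + 1(753.5) = 753.5
  R: 0 + 1(753.5) = 753.5
Total out = 2279 mol/min; y_P = 753.5 / 2279 = 0.3306.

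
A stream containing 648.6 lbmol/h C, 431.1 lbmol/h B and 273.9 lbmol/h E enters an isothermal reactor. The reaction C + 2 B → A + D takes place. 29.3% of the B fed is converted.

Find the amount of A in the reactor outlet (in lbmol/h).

B reacted = 0.293 × 431.1 = 126.3 lbmol/h; ν_B = −2, so ξ = 126.3/2 = 63.16 lbmol/h.
Outlet amounts (n = n₀ + ν ξ):
  C: 648.6 − 1(63.16) = 585.4
  B: 431.1 − 2(63.16) = 304.8
  A: 0 + 1(63.16) = 63.16
  D: 0 + 1(63.16) = 63.16
  E: 273.9 (inert)

63.2 lbmol/h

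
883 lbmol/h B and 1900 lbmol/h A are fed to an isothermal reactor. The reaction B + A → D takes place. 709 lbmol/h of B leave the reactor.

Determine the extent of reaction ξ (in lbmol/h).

For B: n = n₀ − 1ξ → 709 = 883 − 1ξ, giving ξ = 174 lbmol/h.
Outlet amounts (n = n₀ + ν ξ):
  B: 883 − 1(174) = 709
  A: 1900 − 1(174) = 1726
  D: 0 + 1(174) = 174

ξ = 174 lbmol/h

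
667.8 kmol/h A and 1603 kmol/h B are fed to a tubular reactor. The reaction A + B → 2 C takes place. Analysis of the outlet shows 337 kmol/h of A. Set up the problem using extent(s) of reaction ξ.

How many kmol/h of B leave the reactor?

For A: n = n₀ − 1ξ → 337 = 667.8 − 1ξ, giving ξ = 330.8 kmol/h.
Outlet amounts (n = n₀ + ν ξ):
  A: 667.8 − 1(330.8) = 337
  B: 1603 − 1(330.8) = 1272
  C: 0 + 2(330.8) = 661.6

1270 kmol/h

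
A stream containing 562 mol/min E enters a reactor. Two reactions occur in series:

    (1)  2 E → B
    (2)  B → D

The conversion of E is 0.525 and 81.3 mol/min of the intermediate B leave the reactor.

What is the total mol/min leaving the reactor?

414 mol/min

Conversion of E: E consumed = 2ξ₁ = 0.525 × 562 → ξ₁ = 147.5 mol/min.
B balance: n_B = 0 + 1ξ₁ − 1ξ₂ = 81.3 → ξ₂ = (1·147.5 − 81.3)/1 = 66.23 mol/min.
Outlet amounts (n = n₀ + Σ ν·ξ):
  E: 562 − 2(147.5) = 266.9
  B: 0 + 1(147.5) − 1(66.23) = 81.3
  D: 0 + 1(66.23) = 66.23
Total out = 266.9 + 81.3 + 66.23 = 414.5 mol/min.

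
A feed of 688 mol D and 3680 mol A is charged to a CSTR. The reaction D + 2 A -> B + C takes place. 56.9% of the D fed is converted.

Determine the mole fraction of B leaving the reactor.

D reacted = 0.569 × 688 = 391.5 mol; ν_D = −1, so ξ = 391.5/1 = 391.5 mol.
Outlet amounts (n = n₀ + ν ξ):
  D: 688 − 1(391.5) = 296.5
  A: 3680 − 2(391.5) = 2897
  B: 0 + 1(391.5) = 391.5
  C: 0 + 1(391.5) = 391.5
Total out = 3977 mol; y_B = 391.5 / 3977 = 0.09845.

0.0984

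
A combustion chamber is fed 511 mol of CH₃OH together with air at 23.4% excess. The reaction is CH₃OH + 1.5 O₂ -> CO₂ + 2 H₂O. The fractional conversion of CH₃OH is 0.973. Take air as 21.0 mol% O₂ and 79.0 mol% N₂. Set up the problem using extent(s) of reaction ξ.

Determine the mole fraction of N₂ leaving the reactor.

0.676

Stoichiometric O₂ = 1.5 × 511 = 766.5 mol; O₂ fed = 766.5 × 1.234 = 945.9 mol.
N₂ fed = 945.9 × 79/21 = 3558 mol.
Fuel reacted = 0.973 × 511 → ξ = 497.2 mol.
Outlet (n = n₀ + ν ξ):
  CH₃OH: 511 − 1(497.2) = 13.8
  O₂: 945.9 − 1.5(497.2) = 200.1
  N₂: 3558 (inert)
  CO₂: 0 + 1(497.2) = 497.2
  H₂O: 0 + 2(497.2) = 994.4
Total out = 5264 mol; y_N₂ = 3558 / 5264 = 0.676.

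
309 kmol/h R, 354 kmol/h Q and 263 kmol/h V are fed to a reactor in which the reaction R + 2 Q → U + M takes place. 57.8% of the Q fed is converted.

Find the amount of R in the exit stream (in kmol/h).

Q reacted = 0.578 × 354 = 204.6 kmol/h; ν_Q = −2, so ξ = 204.6/2 = 102.3 kmol/h.
Outlet amounts (n = n₀ + ν ξ):
  R: 309 − 1(102.3) = 206.7
  Q: 354 − 2(102.3) = 149.4
  U: 0 + 1(102.3) = 102.3
  M: 0 + 1(102.3) = 102.3
  V: 263 (inert)

207 kmol/h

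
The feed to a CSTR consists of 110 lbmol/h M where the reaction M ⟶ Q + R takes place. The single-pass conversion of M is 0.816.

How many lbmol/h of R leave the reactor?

89.8 lbmol/h

M reacted = 0.816 × 110 = 89.76 lbmol/h; ν_M = −1, so ξ = 89.76/1 = 89.76 lbmol/h.
Outlet amounts (n = n₀ + ν ξ):
  M: 110 − 1(89.76) = 20.24
  Q: 0 + 1(89.76) = 89.76
  R: 0 + 1(89.76) = 89.76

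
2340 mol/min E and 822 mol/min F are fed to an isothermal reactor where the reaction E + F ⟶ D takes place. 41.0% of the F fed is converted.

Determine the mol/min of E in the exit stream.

F reacted = 0.41 × 822 = 337 mol/min; ν_F = −1, so ξ = 337/1 = 337 mol/min.
Outlet amounts (n = n₀ + ν ξ):
  E: 2340 − 1(337) = 2003
  F: 822 − 1(337) = 485
  D: 0 + 1(337) = 337

2000 mol/min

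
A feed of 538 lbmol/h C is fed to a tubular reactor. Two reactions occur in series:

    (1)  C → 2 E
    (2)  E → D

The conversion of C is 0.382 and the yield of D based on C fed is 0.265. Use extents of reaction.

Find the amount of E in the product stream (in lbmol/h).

268 lbmol/h

Conversion of C: C consumed = 1ξ₁ = 0.382 × 538 → ξ₁ = 205.5 lbmol/h.
Yield of D: 1ξ₂ / 538 = 0.265 → ξ₂ = 142.6 lbmol/h.
Outlet amounts (n = n₀ + Σ ν·ξ):
  C: 538 − 1(205.5) = 332.5
  E: 0 + 2(205.5) − 1(142.6) = 268.5
  D: 0 + 1(142.6) = 142.6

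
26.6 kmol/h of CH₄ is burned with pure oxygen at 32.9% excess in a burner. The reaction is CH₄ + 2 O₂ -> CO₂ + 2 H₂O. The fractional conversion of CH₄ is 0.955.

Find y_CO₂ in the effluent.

Stoichiometric O₂ = 2 × 26.6 = 53.2 kmol/h; O₂ fed = 53.2 × 1.329 = 70.7 kmol/h.
Fuel reacted = 0.955 × 26.6 → ξ = 25.4 kmol/h.
Outlet (n = n₀ + ν ξ):
  CH₄: 26.6 − 1(25.4) = 1.197
  O₂: 70.7 − 2(25.4) = 19.9
  CO₂: 0 + 1(25.4) = 25.4
  H₂O: 0 + 2(25.4) = 50.81
Total out = 97.3 kmol/h; y_CO₂ = 25.4 / 97.3 = 0.2611.

0.261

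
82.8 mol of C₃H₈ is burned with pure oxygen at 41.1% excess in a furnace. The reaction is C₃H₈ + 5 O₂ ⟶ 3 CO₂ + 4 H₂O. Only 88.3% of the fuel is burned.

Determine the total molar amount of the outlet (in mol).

Stoichiometric O₂ = 5 × 82.8 = 414 mol; O₂ fed = 414 × 1.411 = 584.2 mol.
Fuel reacted = 0.883 × 82.8 → ξ = 73.11 mol.
Outlet (n = n₀ + ν ξ):
  C₃H₈: 82.8 − 1(73.11) = 9.688
  O₂: 584.2 − 5(73.11) = 218.6
  CO₂: 0 + 3(73.11) = 219.3
  H₂O: 0 + 4(73.11) = 292.4
Total out = 9.688 + 218.6 + 219.3 + 292.4 = 740.1 mol.

740 mol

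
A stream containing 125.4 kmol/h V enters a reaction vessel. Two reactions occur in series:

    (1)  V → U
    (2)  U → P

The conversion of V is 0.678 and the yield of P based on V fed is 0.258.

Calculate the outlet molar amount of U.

Conversion of V: V consumed = 1ξ₁ = 0.678 × 125.4 → ξ₁ = 85.02 kmol/h.
Yield of P: 1ξ₂ / 125.4 = 0.258 → ξ₂ = 32.35 kmol/h.
Outlet amounts (n = n₀ + Σ ν·ξ):
  V: 125.4 − 1(85.02) = 40.38
  U: 0 + 1(85.02) − 1(32.35) = 52.67
  P: 0 + 1(32.35) = 32.35

52.7 kmol/h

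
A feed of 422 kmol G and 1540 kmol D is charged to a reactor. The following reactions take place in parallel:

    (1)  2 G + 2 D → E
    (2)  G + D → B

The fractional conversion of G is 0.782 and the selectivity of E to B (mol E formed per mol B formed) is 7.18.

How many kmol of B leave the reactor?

Conversion of G: G consumed = 0.782 × 422 = 330 kmol = 2ξ₁ + 1ξ₂.
Selectivity: 1ξ₁ / (1ξ₂) = 7.18 → ξ₁ = 7.18 ξ₂.
Substitute: (2·7.18 + 1) ξ₂ = 330 → ξ₂ = 21.48 kmol, ξ₁ = 154.3 kmol.
Outlet amounts (n = n₀ + Σ ν·ξ):
  G: 422 − 2(154.3) − 1(21.48) = 92
  D: 1540 − 2(154.3) − 1(21.48) = 1210
  E: 0 + 1(154.3) = 154.3
  B: 0 + 1(21.48) = 21.48

21.5 kmol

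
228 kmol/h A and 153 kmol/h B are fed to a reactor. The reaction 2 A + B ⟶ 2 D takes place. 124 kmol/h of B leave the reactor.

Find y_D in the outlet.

0.165

For B: n = n₀ − 1ξ → 124 = 153 − 1ξ, giving ξ = 29 kmol/h.
Outlet amounts (n = n₀ + ν ξ):
  A: 228 − 2(29) = 170
  B: 153 − 1(29) = 124
  D: 0 + 2(29) = 58
Total out = 352 kmol/h; y_D = 58 / 352 = 0.1648.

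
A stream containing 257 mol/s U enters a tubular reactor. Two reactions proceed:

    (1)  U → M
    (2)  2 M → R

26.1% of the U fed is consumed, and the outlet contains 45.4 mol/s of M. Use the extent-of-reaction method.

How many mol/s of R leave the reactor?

10.8 mol/s

Conversion of U: U consumed = 1ξ₁ = 0.261 × 257 → ξ₁ = 67.08 mol/s.
M balance: n_M = 0 + 1ξ₁ − 2ξ₂ = 45.4 → ξ₂ = (1·67.08 − 45.4)/2 = 10.84 mol/s.
Outlet amounts (n = n₀ + Σ ν·ξ):
  U: 257 − 1(67.08) = 189.9
  M: 0 + 1(67.08) − 2(10.84) = 45.4
  R: 0 + 1(10.84) = 10.84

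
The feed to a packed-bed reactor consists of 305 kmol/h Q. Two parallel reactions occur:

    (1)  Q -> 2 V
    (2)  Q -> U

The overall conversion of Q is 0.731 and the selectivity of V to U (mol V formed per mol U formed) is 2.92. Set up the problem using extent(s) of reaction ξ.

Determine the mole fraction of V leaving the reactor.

0.605

Conversion of Q: Q consumed = 0.731 × 305 = 223 kmol/h = 1ξ₁ + 1ξ₂.
Selectivity: 2ξ₁ / (1ξ₂) = 2.92 → ξ₁ = 1.46 ξ₂.
Substitute: (1·1.46 + 1) ξ₂ = 223 → ξ₂ = 90.63 kmol/h, ξ₁ = 132.3 kmol/h.
Outlet amounts (n = n₀ + Σ ν·ξ):
  Q: 305 − 1(132.3) − 1(90.63) = 82.05
  V: 0 + 2(132.3) = 264.6
  U: 0 + 1(90.63) = 90.63
Total out = 437.3 kmol/h; y_V = 264.6 / 437.3 = 0.6051.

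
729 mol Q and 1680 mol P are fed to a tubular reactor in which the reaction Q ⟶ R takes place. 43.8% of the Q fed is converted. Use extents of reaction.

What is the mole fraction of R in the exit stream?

Q reacted = 0.438 × 729 = 319.3 mol; ν_Q = −1, so ξ = 319.3/1 = 319.3 mol.
Outlet amounts (n = n₀ + ν ξ):
  Q: 729 − 1(319.3) = 409.7
  R: 0 + 1(319.3) = 319.3
  P: 1680 (inert)
Total out = 2409 mol; y_R = 319.3 / 2409 = 0.1325.

0.133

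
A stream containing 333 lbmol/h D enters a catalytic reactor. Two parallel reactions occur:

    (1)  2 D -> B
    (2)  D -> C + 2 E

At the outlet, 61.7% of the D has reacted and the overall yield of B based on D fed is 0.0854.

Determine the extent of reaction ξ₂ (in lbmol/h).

ξ₂ = 149 lbmol/h

Yield of B: 1ξ₁ / 333 = 0.0854 → ξ₁ = 28.44 lbmol/h.
Conversion of D: 2ξ₁ + 1ξ₂ = 0.617 × 333 = 205.5 → ξ₂ = 148.6 lbmol/h.
Outlet amounts (n = n₀ + Σ ν·ξ):
  D: 333 − 2(28.44) − 1(148.6) = 127.5
  B: 0 + 1(28.44) = 28.44
  C: 0 + 1(148.6) = 148.6
  E: 0 + 2(148.6) = 297.2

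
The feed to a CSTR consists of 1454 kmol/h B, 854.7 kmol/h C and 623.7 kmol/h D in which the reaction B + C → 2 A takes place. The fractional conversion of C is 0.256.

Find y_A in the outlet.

0.149

C reacted = 0.256 × 854.7 = 218.8 kmol/h; ν_C = −1, so ξ = 218.8/1 = 218.8 kmol/h.
Outlet amounts (n = n₀ + ν ξ):
  B: 1454 − 1(218.8) = 1235
  C: 854.7 − 1(218.8) = 635.9
  A: 0 + 2(218.8) = 437.6
  D: 623.7 (inert)
Total out = 2932 kmol/h; y_A = 437.6 / 2932 = 0.1492.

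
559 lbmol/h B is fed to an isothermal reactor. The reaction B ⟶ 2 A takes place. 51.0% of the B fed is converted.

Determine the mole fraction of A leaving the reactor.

B reacted = 0.51 × 559 = 285.1 lbmol/h; ν_B = −1, so ξ = 285.1/1 = 285.1 lbmol/h.
Outlet amounts (n = n₀ + ν ξ):
  B: 559 − 1(285.1) = 273.9
  A: 0 + 2(285.1) = 570.2
Total out = 844.1 lbmol/h; y_A = 570.2 / 844.1 = 0.6755.

0.675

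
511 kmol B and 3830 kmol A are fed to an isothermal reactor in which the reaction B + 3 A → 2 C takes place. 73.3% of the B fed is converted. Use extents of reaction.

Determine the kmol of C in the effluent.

B reacted = 0.733 × 511 = 374.6 kmol; ν_B = −1, so ξ = 374.6/1 = 374.6 kmol.
Outlet amounts (n = n₀ + ν ξ):
  B: 511 − 1(374.6) = 136.4
  A: 3830 − 3(374.6) = 2706
  C: 0 + 2(374.6) = 749.1

749 kmol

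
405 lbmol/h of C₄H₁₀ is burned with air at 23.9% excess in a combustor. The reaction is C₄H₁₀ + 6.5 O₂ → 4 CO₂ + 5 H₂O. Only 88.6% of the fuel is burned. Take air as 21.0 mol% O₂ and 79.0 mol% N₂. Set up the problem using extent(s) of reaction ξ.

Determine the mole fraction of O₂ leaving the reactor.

0.0564

Stoichiometric O₂ = 6.5 × 405 = 2632 lbmol/h; O₂ fed = 2632 × 1.239 = 3262 lbmol/h.
N₂ fed = 3262 × 79/21 = 12270 lbmol/h.
Fuel reacted = 0.886 × 405 → ξ = 358.8 lbmol/h.
Outlet (n = n₀ + ν ξ):
  C₄H₁₀: 405 − 1(358.8) = 46.17
  O₂: 3262 − 6.5(358.8) = 929.3
  N₂: 12270 (inert)
  CO₂: 0 + 4(358.8) = 1435
  H₂O: 0 + 5(358.8) = 1794
Total out = 16470 lbmol/h; y_O₂ = 929.3 / 16470 = 0.05641.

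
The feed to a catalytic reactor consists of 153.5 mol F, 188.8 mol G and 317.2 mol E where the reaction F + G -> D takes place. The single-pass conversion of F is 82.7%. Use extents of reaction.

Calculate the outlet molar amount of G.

F reacted = 0.827 × 153.5 = 126.9 mol; ν_F = −1, so ξ = 126.9/1 = 126.9 mol.
Outlet amounts (n = n₀ + ν ξ):
  F: 153.5 − 1(126.9) = 26.56
  G: 188.8 − 1(126.9) = 61.86
  D: 0 + 1(126.9) = 126.9
  E: 317.2 (inert)

61.9 mol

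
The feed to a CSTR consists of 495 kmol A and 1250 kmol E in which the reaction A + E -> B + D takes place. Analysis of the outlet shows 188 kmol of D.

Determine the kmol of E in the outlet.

1060 kmol

For D: n = n₀ + 1ξ → 188 = 0 + 1ξ, giving ξ = 188 kmol.
Outlet amounts (n = n₀ + ν ξ):
  A: 495 − 1(188) = 307
  E: 1250 − 1(188) = 1062
  B: 0 + 1(188) = 188
  D: 0 + 1(188) = 188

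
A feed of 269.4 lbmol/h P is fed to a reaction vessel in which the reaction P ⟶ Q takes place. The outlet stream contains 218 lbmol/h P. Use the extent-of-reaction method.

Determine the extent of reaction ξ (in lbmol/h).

ξ = 51.4 lbmol/h

For P: n = n₀ − 1ξ → 218 = 269.4 − 1ξ, giving ξ = 51.4 lbmol/h.
Outlet amounts (n = n₀ + ν ξ):
  P: 269.4 − 1(51.4) = 218
  Q: 0 + 1(51.4) = 51.4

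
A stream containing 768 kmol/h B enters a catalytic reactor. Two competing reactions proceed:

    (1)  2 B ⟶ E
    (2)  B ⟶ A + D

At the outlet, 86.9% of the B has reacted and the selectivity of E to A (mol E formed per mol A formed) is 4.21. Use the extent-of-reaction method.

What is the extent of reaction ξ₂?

ξ₂ = 70.8 kmol/h

Conversion of B: B consumed = 0.869 × 768 = 667.4 kmol/h = 2ξ₁ + 1ξ₂.
Selectivity: 1ξ₁ / (1ξ₂) = 4.21 → ξ₁ = 4.21 ξ₂.
Substitute: (2·4.21 + 1) ξ₂ = 667.4 → ξ₂ = 70.85 kmol/h, ξ₁ = 298.3 kmol/h.
Outlet amounts (n = n₀ + Σ ν·ξ):
  B: 768 − 2(298.3) − 1(70.85) = 100.6
  E: 0 + 1(298.3) = 298.3
  A: 0 + 1(70.85) = 70.85
  D: 0 + 1(70.85) = 70.85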